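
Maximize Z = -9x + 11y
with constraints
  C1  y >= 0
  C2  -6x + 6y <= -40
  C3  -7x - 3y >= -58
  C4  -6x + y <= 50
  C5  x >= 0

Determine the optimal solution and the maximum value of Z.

x = 39/5, y = 17/15, maximum Z = -866/15

Extreme points and Z = -9x + 11y:
  (20/3, 0) → Z = -60
  (58/7, 0) → Z = -522/7
  (39/5, 17/15) → Z = -866/15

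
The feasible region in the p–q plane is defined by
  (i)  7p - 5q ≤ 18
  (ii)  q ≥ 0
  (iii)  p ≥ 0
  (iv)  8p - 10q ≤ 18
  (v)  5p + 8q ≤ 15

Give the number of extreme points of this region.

4

Pairwise boundary intersections that survive every other constraint:
  (0, 0)
  (9/4, 0)
  (0, 15/8)
  (49/19, 5/19)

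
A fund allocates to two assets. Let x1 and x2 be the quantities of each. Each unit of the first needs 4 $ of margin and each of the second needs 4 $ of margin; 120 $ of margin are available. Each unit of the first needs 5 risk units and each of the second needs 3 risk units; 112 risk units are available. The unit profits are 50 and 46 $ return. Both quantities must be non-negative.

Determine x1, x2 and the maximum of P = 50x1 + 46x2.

x1 = 11, x2 = 19, maximum P = 1424

Feasible corners and P = 50x1 + 46x2:
  (0, 0) → P = 0
  (0, 30) → P = 1380
  (112/5, 0) → P = 1120
  (11, 19) → P = 1424

At the optimal vertex, 4x1 + 4x2 = 120 and 5x1 + 3x2 = 112.
Solving simultaneously gives x1 = 11, x2 = 19.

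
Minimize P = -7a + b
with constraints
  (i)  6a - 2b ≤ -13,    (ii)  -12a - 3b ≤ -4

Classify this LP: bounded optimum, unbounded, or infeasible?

unbounded

From the feasible point (-31/42, 30/7), moving in the direction (2, 6) keeps every constraint satisfied while P decreases without bound.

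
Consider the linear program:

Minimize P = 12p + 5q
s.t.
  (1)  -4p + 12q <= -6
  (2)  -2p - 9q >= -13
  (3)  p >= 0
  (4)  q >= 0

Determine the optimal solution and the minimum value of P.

p = 3/2, q = 0, minimum P = 18

Extreme points and P = 12p + 5q:
  (7/2, 2/3) → P = 136/3
  (3/2, 0) → P = 18
  (13/2, 0) → P = 78

The binding constraints are -4p + 12q = -6 and q = 0.
Solving simultaneously gives p = 3/2, q = 0.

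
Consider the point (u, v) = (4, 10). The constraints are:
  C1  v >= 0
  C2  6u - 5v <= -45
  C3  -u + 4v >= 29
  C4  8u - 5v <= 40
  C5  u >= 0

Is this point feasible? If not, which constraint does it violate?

not feasible — violates C2

Constraint C2: 6u - 5v = -26, which is not ≤ -45. All other constraints are satisfied.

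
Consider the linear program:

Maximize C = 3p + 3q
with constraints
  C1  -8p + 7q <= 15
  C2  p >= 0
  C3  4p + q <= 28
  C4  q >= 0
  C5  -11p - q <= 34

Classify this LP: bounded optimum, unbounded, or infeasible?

Extreme points and C = 3p + 3q:
  (0, 15/7) → C = 45/7
  (181/36, 71/9) → C = 155/4
  (0, 0) → C = 0
  (7, 0) → C = 21
The feasible region has finitely many vertices and no improving ray; the maximum is 155/4 at (181/36, 71/9).

bounded optimum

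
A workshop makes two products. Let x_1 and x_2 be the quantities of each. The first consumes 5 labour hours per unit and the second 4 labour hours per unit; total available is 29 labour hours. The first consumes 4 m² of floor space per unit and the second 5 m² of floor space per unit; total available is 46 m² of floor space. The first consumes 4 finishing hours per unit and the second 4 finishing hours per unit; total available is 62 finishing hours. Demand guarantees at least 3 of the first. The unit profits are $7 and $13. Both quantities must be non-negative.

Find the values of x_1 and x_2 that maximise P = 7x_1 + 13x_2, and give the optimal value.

Corner points and P = 7x_1 + 13x_2:
  (29/5, 0) → P = 203/5
  (3, 0) → P = 21
  (3, 7/2) → P = 133/2

x_1 = 3, x_2 = 7/2, maximum P = 133/2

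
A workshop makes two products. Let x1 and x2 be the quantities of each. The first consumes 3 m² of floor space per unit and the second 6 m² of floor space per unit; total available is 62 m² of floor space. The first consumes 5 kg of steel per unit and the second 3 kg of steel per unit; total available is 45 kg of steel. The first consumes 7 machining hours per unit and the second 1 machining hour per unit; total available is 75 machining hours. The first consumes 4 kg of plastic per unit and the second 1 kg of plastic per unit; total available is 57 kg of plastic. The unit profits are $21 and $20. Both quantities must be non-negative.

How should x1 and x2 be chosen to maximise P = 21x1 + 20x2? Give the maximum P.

Vertices and P = 21x1 + 20x2:
  (0, 0) → P = 0
  (0, 31/3) → P = 620/3
  (9, 0) → P = 189
  (4, 25/3) → P = 752/3

x1 = 4, x2 = 25/3, maximum P = 752/3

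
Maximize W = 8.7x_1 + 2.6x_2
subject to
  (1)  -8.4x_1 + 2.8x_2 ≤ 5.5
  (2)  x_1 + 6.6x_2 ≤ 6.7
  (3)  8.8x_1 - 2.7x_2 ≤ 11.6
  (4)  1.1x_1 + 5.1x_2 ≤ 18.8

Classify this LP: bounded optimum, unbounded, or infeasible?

bounded optimum

Vertices and W = 8.7x_1 + 2.6x_2:
  (-877/2912, 3089/2912) → W = 803/5824
  (3155/2026, 2368/3039) → W = 946591/60780
The feasible region has finitely many vertices and no improving ray; the maximum is 946591/60780 at (3155/2026, 2368/3039).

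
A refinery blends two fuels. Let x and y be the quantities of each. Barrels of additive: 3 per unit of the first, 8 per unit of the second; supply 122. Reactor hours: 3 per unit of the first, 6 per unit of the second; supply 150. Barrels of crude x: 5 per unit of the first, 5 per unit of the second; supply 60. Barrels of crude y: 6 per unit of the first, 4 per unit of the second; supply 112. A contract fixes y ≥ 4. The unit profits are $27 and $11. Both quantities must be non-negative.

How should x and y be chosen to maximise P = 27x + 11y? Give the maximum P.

x = 8, y = 4, maximum P = 260

Feasible corners and P = 27x + 11y:
  (0, 12) → P = 132
  (0, 4) → P = 44
  (8, 4) → P = 260

At the optimal vertex, 5x + 5y = 60 and y = 4.
Solving simultaneously gives x = 8, y = 4.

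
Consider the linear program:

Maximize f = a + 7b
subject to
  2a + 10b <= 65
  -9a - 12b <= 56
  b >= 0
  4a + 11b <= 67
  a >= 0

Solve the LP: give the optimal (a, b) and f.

Vertices and f = a + 7b:
  (67/4, 0) → f = 67/4
  (0, 0) → f = 0
  (0, 67/11) → f = 469/11

a = 0, b = 67/11, maximum f = 469/11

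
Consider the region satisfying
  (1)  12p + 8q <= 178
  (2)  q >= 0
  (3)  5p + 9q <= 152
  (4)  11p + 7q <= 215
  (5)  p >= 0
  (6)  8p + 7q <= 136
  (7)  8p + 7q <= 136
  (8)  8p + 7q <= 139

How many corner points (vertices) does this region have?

5

Pairwise boundary intersections that survive every other constraint:
  (89/6, 0)
  (79/10, 52/5)
  (0, 0)
  (0, 152/9)
  (160/37, 536/37)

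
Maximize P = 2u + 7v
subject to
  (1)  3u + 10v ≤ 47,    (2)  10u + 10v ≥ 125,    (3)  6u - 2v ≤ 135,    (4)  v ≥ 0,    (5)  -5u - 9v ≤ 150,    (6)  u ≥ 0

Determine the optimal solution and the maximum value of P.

u = 78/7, v = 19/14, maximum P = 445/14

Vertices and P = 2u + 7v:
  (78/7, 19/14) → P = 445/14
  (47/3, 0) → P = 94/3
  (25/2, 0) → P = 25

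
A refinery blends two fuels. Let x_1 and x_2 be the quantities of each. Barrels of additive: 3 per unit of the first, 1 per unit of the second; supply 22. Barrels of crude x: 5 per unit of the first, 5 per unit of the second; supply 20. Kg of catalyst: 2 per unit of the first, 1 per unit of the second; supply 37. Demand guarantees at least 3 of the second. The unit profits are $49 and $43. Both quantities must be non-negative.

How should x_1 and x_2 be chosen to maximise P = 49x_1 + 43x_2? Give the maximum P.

x_1 = 1, x_2 = 3, maximum P = 178

Feasible corners and P = 49x_1 + 43x_2:
  (0, 4) → P = 172
  (0, 3) → P = 129
  (1, 3) → P = 178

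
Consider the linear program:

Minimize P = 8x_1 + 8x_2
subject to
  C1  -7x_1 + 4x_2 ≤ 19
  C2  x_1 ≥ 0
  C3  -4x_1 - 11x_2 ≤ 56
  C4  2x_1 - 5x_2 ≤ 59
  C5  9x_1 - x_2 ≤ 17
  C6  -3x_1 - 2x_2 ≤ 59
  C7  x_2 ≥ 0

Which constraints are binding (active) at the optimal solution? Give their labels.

C2 and C7

Extreme points and P = 8x_1 + 8x_2:
  (0, 19/4) → P = 38
  (3, 10) → P = 104
  (0, 0) → P = 0
  (17/9, 0) → P = 136/9

The minimum is at (0, 0). Substituting into each constraint, equality holds for C2 and C7; the remaining constraints have slack.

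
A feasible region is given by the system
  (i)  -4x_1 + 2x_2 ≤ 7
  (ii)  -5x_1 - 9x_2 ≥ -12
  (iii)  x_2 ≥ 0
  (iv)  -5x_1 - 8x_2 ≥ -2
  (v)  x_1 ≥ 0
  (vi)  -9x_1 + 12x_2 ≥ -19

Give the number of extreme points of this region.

The feasible vertices (each the meet of two boundaries and inside every other half-plane) are:
  (2/5, 0)
  (0, 0)
  (0, 1/4)

3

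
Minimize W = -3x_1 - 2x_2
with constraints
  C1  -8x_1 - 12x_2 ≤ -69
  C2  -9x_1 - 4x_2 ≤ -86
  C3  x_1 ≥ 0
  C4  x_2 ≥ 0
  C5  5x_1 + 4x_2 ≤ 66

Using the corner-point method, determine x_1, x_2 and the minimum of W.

x_1 = 66/5, x_2 = 0, minimum W = -198/5

Feasible corners and W = -3x_1 - 2x_2:
  (86/9, 0) → W = -86/3
  (5, 41/4) → W = -71/2
  (66/5, 0) → W = -198/5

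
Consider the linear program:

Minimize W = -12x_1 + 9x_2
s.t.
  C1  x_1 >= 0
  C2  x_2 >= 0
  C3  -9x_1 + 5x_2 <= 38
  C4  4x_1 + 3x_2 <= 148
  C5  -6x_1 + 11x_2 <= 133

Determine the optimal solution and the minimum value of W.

x_1 = 37, x_2 = 0, minimum W = -444

The optimum lies where x_2 = 0 and 4x_1 + 3x_2 = 148.
Solving simultaneously gives x_1 = 37, x_2 = 0.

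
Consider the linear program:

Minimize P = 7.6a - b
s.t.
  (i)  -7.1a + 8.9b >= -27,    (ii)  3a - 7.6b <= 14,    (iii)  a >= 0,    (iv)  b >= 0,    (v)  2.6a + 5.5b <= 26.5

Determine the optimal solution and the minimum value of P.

Vertices and P = 7.6a - b:
  (270/71, 0) → P = 2052/71
  (38435/6219, 11795/6219) → P = 93437/2073
  (0, 0) → P = 0
  (0, 53/11) → P = -53/11

The binding constraints are a = 0 and 2.6a + 5.5b = 26.5.
Solving simultaneously gives a = 0, b = 53/11.

a = 0, b = 53/11, minimum P = -53/11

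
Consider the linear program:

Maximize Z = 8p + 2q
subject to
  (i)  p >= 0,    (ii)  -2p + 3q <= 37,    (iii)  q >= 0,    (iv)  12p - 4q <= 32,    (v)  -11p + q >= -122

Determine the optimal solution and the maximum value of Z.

Vertices and Z = 8p + 2q:
  (0, 37/3) → Z = 74/3
  (0, 0) → Z = 0
  (61/7, 127/7) → Z = 106
  (8/3, 0) → Z = 64/3

p = 61/7, q = 127/7, maximum Z = 106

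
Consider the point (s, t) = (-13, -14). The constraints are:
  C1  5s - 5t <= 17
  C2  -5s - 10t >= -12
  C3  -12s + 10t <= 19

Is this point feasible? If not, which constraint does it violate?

C1: 5 ≤ 17 ✓
C2: 205 ≥ -12 ✓
C3: 16 ≤ 19 ✓

feasible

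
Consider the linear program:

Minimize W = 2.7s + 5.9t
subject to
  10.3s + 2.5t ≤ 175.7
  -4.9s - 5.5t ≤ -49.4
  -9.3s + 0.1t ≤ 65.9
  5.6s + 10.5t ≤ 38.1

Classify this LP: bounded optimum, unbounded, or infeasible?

bounded optimum

Vertices and W = 2.7s + 5.9t:
  (5619/296, -11737/1480) → W = 4.465
  (34992/1883, -59149/9415) → W = 1234129/94150
  (6183/413, -257/59) → W = 6080/413
The feasible region has finitely many vertices and no improving ray; the minimum is 4.465 at (5619/296, -11737/1480).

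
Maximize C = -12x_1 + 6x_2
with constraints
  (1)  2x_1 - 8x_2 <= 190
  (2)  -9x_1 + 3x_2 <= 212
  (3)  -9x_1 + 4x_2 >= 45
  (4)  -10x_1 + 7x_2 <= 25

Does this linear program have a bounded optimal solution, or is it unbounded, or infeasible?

Vertices and C = -12x_1 + 6x_2:
  (-35/2, -225/8) → C = 165/4
  (-255/11, -325/11) → C = 1110/11
  (-215/23, -225/23) → C = 1230/23
The feasible region has finitely many vertices and no improving ray; the maximum is 1110/11 at (-255/11, -325/11).

bounded optimum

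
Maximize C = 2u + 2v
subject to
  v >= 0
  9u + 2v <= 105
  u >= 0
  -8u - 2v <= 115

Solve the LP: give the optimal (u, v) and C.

Vertices and C = 2u + 2v:
  (35/3, 0) → C = 70/3
  (0, 0) → C = 0
  (0, 105/2) → C = 105

u = 0, v = 105/2, maximum C = 105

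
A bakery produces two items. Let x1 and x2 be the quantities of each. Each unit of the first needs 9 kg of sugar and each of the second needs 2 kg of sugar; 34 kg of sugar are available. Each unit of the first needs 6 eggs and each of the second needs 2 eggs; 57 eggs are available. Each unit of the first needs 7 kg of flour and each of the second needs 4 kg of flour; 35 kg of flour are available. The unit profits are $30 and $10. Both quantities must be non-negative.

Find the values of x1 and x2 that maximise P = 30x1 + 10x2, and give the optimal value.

The optimum lies where 9x1 + 2x2 = 34 and 7x1 + 4x2 = 35.
Solving simultaneously gives x1 = 3, x2 = 7/2.

x1 = 3, x2 = 7/2, maximum P = 125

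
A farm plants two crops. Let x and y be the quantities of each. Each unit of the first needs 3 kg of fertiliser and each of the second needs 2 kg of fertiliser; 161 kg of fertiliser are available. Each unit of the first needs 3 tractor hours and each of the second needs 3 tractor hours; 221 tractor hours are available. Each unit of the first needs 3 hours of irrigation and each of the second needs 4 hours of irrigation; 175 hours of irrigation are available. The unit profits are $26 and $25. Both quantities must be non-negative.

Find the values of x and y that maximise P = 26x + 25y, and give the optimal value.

x = 49, y = 7, maximum P = 1449

Corner points and P = 26x + 25y:
  (0, 0) → P = 0
  (0, 175/4) → P = 4375/4
  (161/3, 0) → P = 4186/3
  (49, 7) → P = 1449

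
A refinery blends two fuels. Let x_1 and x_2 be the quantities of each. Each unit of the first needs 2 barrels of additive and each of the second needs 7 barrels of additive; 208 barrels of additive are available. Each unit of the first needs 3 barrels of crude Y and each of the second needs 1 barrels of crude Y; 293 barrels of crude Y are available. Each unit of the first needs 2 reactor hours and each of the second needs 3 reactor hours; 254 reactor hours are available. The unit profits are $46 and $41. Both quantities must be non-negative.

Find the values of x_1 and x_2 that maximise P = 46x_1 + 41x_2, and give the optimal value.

Feasible corners and P = 46x_1 + 41x_2:
  (0, 0) → P = 0
  (0, 208/7) → P = 8528/7
  (293/3, 0) → P = 13478/3
  (97, 2) → P = 4544

At the optimal vertex, 2x_1 + 7x_2 = 208 and 3x_1 + x_2 = 293.
Solving simultaneously gives x_1 = 97, x_2 = 2.

x_1 = 97, x_2 = 2, maximum P = 4544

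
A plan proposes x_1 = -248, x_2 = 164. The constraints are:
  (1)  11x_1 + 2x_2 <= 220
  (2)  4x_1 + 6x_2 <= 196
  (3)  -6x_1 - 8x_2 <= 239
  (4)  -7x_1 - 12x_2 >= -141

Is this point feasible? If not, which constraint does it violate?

not feasible — violates (4)

Constraint (4): -7x_1 - 12x_2 = -232, which is not ≥ -141. All other constraints are satisfied.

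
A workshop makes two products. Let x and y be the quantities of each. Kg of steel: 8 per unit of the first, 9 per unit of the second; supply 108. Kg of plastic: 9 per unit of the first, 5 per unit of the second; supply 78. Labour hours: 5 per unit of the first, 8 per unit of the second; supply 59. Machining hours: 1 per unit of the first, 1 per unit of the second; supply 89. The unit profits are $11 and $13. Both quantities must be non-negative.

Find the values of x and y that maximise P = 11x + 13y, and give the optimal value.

The optimum lies where 9x + 5y = 78 and 5x + 8y = 59.
Solving simultaneously gives x = 7, y = 3.

x = 7, y = 3, maximum P = 116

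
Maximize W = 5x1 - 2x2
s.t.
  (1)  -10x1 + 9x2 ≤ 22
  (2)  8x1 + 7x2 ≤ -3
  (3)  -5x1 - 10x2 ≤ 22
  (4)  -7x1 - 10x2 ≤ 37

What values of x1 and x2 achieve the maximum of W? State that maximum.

Corner points and W = 5x1 - 2x2:
  (-181/142, 73/71) → W = -1197/142
  (-418/145, -22/29) → W = -374/29
  (124/45, -161/45) → W = 314/15

The binding constraints are 8x1 + 7x2 = -3 and -5x1 - 10x2 = 22.
Solving simultaneously gives x1 = 124/45, x2 = -161/45.

x1 = 124/45, x2 = -161/45, maximum W = 314/15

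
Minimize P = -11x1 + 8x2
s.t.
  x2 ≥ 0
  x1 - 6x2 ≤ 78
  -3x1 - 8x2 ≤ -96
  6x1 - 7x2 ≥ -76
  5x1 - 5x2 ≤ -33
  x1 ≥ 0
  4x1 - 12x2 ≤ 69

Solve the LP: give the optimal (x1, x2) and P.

x1 = 149/5, x2 = 182/5, minimum P = -183/5

Vertices and P = -11x1 + 8x2:
  (64/69, 268/23) → P = 5728/69
  (216/55, 579/55) → P = 2256/55
  (149/5, 182/5) → P = -183/5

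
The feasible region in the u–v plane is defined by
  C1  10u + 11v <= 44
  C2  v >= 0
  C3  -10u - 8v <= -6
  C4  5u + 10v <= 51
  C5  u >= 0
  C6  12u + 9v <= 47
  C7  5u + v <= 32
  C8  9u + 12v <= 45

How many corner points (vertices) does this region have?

Pairwise boundary intersections that survive every other constraint:
  (121/42, 29/21)
  (11/7, 18/7)
  (3/5, 0)
  (47/12, 0)
  (0, 3/4)
  (0, 15/4)

6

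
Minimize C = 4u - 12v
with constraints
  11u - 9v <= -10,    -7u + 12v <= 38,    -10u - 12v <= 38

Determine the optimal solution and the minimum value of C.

u = 74/23, v = 116/23, minimum C = -1096/23

Feasible corners and C = 4u - 12v:
  (74/23, 116/23) → C = -1096/23
  (-77/37, -53/37) → C = 328/37
  (-76/17, 19/34) → C = -418/17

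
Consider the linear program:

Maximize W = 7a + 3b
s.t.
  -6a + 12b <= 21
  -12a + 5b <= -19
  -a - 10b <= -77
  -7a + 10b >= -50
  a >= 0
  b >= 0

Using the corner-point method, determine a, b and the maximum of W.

Feasible corners and W = 7a + 3b:
  (119/12, 161/24) → W = 2149/24
  (135/4, 149/8) → W = 2337/8
  (127/8, 489/80) → W = 10357/80

a = 135/4, b = 149/8, maximum W = 2337/8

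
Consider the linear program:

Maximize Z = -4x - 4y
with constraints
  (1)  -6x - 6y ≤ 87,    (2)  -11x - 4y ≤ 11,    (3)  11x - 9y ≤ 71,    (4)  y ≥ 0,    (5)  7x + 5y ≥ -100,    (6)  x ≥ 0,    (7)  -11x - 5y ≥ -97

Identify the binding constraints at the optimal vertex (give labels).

(4) and (6)

Extreme points and Z = -4x - 4y:
  (71/11, 0) → Z = -284/11
  (614/77, 13/7) → Z = -3028/77
  (0, 0) → Z = 0
  (0, 97/5) → Z = -388/5

The maximum is at (0, 0). Substituting into each constraint, equality holds for (4) and (6); the remaining constraints have slack.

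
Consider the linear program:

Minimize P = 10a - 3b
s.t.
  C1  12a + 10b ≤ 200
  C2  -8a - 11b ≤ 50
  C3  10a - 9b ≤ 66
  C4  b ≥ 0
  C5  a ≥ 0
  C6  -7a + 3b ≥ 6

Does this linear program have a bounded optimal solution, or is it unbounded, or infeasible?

bounded optimum

Extreme points and P = 10a - 3b:
  (0, 20) → P = -60
  (270/53, 736/53) → P = 492/53
  (0, 2) → P = -6
The feasible region has finitely many vertices and no improving ray; the minimum is -60 at (0, 20).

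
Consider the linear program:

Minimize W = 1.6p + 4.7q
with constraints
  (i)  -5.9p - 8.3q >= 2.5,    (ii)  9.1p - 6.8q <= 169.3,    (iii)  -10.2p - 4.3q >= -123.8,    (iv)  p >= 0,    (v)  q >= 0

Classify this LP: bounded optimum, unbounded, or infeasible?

The boundaries -5.9p - 8.3q = 2.5 and 9.1p - 6.8q = 169.3 meet at (46273/3855, -34054/3855), but that point violates q ≥ 0. Every candidate vertex is excluded by some other constraint, so the feasible region is empty.

infeasible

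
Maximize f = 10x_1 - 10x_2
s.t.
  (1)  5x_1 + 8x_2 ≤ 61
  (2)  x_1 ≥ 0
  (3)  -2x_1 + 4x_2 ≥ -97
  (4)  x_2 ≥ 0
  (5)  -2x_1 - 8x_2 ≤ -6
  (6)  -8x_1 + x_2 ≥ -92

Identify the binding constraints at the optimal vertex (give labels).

Feasible corners and f = 10x_1 - 10x_2:
  (0, 61/8) → f = -305/4
  (797/69, 28/69) → f = 7690/69
  (0, 3/4) → f = -15/2
  (3, 0) → f = 30
  (23/2, 0) → f = 115

The maximum is at (23/2, 0). Substituting into each constraint, equality holds for (4) and (6); the remaining constraints have slack.

(4) and (6)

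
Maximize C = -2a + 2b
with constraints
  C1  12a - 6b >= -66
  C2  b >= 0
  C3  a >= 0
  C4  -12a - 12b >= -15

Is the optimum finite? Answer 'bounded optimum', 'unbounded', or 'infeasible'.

bounded optimum

Extreme points and C = -2a + 2b:
  (0, 0) → C = 0
  (5/4, 0) → C = -5/2
  (0, 5/4) → C = 5/2
The feasible region has finitely many vertices and no improving ray; the maximum is 5/2 at (0, 5/4).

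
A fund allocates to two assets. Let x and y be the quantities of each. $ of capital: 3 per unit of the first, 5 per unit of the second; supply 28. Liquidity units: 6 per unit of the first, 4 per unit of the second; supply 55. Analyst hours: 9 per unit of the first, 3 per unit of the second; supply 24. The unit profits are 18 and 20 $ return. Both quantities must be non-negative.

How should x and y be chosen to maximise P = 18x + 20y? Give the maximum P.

Corner points and P = 18x + 20y:
  (0, 0) → P = 0
  (0, 28/5) → P = 112
  (8/3, 0) → P = 48
  (1, 5) → P = 118

At the optimal vertex, 3x + 5y = 28 and 9x + 3y = 24.
Solving simultaneously gives x = 1, y = 5.

x = 1, y = 5, maximum P = 118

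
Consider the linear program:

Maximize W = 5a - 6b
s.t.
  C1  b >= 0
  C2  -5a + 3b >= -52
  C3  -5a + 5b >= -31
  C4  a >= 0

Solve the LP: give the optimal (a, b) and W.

a = 31/5, b = 0, maximum W = 31

Corner points and W = 5a - 6b:
  (31/5, 0) → W = 31
  (0, 0) → W = 0
  (167/10, 21/2) → W = 41/2
The feasible region is unbounded (it extends along (0, 1), (3, 5)), but W strictly decreases along every unbounded feasible direction, so there is no improving ray and the maximum is attained at a vertex.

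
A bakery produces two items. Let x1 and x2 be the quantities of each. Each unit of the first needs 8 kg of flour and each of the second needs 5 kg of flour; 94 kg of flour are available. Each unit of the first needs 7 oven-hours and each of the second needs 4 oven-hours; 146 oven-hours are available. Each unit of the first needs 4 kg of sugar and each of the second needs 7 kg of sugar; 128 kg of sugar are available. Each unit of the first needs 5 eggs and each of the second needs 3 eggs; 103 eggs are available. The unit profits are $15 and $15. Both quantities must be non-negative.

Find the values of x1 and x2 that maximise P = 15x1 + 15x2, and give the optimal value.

x1 = 1/2, x2 = 18, maximum P = 555/2

Vertices and P = 15x1 + 15x2:
  (0, 0) → P = 0
  (0, 128/7) → P = 1920/7
  (47/4, 0) → P = 705/4
  (1/2, 18) → P = 555/2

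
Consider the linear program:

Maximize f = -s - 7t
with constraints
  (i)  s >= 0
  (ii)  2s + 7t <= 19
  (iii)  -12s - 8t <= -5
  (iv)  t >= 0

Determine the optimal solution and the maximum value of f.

s = 5/12, t = 0, maximum f = -5/12

Feasible corners and f = -s - 7t:
  (0, 19/7) → f = -19
  (0, 5/8) → f = -35/8
  (19/2, 0) → f = -19/2
  (5/12, 0) → f = -5/12

The optimum lies where -12s - 8t = -5 and t = 0.
Solving simultaneously gives s = 5/12, t = 0.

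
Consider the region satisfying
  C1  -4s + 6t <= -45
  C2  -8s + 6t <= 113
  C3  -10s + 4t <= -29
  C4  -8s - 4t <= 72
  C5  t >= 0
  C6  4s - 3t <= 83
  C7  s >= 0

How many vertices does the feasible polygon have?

3

Pairwise boundary intersections that survive every other constraint:
  (45/4, 0)
  (121/4, 38/3)
  (83/4, 0)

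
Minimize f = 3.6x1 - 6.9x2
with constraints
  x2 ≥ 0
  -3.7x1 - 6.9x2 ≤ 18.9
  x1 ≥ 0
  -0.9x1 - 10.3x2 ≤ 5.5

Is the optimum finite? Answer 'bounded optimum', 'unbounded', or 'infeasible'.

unbounded

From the feasible point (0, 0), moving in the direction (0, 1) keeps every constraint satisfied while f decreases without bound.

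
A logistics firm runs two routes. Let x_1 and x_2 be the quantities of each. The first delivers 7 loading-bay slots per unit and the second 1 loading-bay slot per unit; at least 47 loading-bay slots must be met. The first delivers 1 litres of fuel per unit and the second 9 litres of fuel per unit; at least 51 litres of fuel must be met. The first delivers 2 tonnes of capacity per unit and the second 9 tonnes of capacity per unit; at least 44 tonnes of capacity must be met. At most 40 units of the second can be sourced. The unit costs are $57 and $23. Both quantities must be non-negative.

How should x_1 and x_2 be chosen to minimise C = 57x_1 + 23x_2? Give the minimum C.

Extreme points and C = 57x_1 + 23x_2:
  (51, 0) → C = 2907
  (6, 5) → C = 457
  (1, 40) → C = 977
The feasible region is unbounded (it extends along (1, 0)), but C strictly increases along every unbounded feasible direction, so there is no improving ray and the minimum is attained at a vertex.

The optimum lies where 7x_1 + x_2 = 47 and x_1 + 9x_2 = 51.
Solving simultaneously gives x_1 = 6, x_2 = 5.

x_1 = 6, x_2 = 5, minimum C = 457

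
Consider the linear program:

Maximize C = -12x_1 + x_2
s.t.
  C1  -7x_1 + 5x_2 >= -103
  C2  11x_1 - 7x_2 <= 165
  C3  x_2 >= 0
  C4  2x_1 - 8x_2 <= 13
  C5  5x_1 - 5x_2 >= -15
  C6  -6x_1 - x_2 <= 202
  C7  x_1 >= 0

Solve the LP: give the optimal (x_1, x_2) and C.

x_1 = 0, x_2 = 3, maximum C = 3

Corner points and C = -12x_1 + x_2:
  (52/3, 11/3) → C = -613/3
  (33/2, 5/2) → C = -391/2
  (93/2, 99/2) → C = -1017/2
  (13/2, 0) → C = -78
  (0, 0) → C = 0
  (0, 3) → C = 3

At the optimal vertex, 5x_1 - 5x_2 = -15 and x_1 = 0.
Solving simultaneously gives x_1 = 0, x_2 = 3.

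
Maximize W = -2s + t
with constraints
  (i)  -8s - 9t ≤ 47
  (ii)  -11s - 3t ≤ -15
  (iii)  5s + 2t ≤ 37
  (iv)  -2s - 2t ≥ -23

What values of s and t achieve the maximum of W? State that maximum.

s = -39/16, t = 223/16, maximum W = 301/16

Vertices and W = -2s + t:
  (92/25, -637/75) → W = -1189/75
  (427/29, -531/29) → W = -1385/29
  (-39/16, 223/16) → W = 301/16
  (14/3, 41/6) → W = -5/2

At the optimal vertex, -11s - 3t = -15 and -2s - 2t = -23.
Solving simultaneously gives s = -39/16, t = 223/16.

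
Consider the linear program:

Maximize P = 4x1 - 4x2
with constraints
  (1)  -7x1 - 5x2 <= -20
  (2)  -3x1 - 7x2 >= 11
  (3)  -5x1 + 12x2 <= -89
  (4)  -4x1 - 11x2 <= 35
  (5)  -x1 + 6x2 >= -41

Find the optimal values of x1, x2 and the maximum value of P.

Extreme points and P = 4x1 - 4x2:
  (685/109, -523/109) → P = 4832/109
  (325/47, -267/47) → P = 2368/47
  (491/71, -322/71) → P = 3252/71
  (221/25, -134/25) → P = 284/5

x1 = 221/25, x2 = -134/25, maximum P = 284/5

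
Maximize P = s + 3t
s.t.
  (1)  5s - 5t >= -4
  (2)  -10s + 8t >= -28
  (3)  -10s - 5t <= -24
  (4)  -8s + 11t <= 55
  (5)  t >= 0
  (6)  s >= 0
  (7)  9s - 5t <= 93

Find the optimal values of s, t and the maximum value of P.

At the optimal vertex, -10s + 8t = -28 and -8s + 11t = 55.
Solving simultaneously gives s = 374/23, t = 387/23.

s = 374/23, t = 387/23, maximum P = 1535/23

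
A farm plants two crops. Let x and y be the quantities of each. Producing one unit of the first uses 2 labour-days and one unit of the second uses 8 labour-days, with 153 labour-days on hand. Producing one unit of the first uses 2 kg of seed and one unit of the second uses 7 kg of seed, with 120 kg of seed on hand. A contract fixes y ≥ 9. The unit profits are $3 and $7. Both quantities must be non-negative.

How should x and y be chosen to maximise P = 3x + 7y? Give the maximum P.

x = 57/2, y = 9, maximum P = 297/2

Corner points and P = 3x + 7y:
  (0, 120/7) → P = 120
  (0, 9) → P = 63
  (57/2, 9) → P = 297/2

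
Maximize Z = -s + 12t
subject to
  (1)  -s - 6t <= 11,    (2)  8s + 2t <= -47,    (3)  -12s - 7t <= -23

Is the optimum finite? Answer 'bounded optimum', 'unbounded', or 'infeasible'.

From the feasible point (-375/32, 187/8), moving in the direction (-2, 8) keeps every constraint satisfied while Z increases without bound.

unbounded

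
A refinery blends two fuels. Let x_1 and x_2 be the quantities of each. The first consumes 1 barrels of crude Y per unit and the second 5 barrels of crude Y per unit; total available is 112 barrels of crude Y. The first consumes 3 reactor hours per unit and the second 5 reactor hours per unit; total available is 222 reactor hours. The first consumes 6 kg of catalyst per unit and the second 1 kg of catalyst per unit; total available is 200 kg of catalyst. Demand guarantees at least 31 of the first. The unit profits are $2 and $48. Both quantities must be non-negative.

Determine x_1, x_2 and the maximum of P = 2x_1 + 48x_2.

Corner points and P = 2x_1 + 48x_2:
  (100/3, 0) → P = 200/3
  (31, 0) → P = 62
  (31, 14) → P = 734

x_1 = 31, x_2 = 14, maximum P = 734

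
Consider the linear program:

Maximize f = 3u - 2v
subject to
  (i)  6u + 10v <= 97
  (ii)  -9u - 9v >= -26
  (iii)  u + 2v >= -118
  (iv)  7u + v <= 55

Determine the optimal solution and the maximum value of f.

The feasible region is unbounded (it extends along (-2, 1), (-5, 3)), but f strictly decreases along every unbounded feasible direction, so there is no improving ray and the maximum is attained at a vertex.

u = 228/13, v = -881/13, maximum f = 2446/13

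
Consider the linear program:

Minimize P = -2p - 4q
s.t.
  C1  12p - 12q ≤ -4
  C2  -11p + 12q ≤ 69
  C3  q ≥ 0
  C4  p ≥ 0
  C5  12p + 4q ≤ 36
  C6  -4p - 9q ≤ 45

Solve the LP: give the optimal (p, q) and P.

Corner points and P = -2p - 4q:
  (0, 1/3) → P = -4/3
  (13/6, 5/2) → P = -43/3
  (0, 23/4) → P = -23
  (39/47, 306/47) → P = -1302/47

The optimum lies where -11p + 12q = 69 and 12p + 4q = 36.
Solving simultaneously gives p = 39/47, q = 306/47.

p = 39/47, q = 306/47, minimum P = -1302/47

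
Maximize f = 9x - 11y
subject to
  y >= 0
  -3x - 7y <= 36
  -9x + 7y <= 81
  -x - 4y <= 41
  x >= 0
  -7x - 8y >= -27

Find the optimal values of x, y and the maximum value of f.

Extreme points and f = 9x - 11y:
  (0, 0) → f = 0
  (27/7, 0) → f = 243/7
  (0, 27/8) → f = -297/8

The binding constraints are y = 0 and -7x - 8y = -27.
Solving simultaneously gives x = 27/7, y = 0.

x = 27/7, y = 0, maximum f = 243/7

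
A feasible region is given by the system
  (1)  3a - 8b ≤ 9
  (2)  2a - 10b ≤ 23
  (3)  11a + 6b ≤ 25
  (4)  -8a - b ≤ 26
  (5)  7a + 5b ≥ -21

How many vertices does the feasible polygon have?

Intersecting each pair of boundary lines and keeping only the points that satisfy every inequality leaves:
  (127/53, -12/53)
  (-123/71, -126/71)
  (-181/37, 486/37)
  (-109/33, 14/33)

4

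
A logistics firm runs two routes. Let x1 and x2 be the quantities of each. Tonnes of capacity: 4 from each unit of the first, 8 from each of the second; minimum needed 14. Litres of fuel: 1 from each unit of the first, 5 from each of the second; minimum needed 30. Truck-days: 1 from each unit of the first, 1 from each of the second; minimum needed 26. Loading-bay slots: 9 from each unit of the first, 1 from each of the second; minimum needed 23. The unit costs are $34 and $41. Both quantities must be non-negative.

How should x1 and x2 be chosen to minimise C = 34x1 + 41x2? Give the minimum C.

Extreme points and C = 34x1 + 41x2:
  (0, 26) → C = 1066
  (30, 0) → C = 1020
  (25, 1) → C = 891
The feasible region is unbounded (it extends along (0, 1), (1, 0)), but C strictly increases along every unbounded feasible direction, so there is no improving ray and the minimum is attained at a vertex.

The binding constraints are x1 + 5x2 = 30 and x1 + x2 = 26.
Solving simultaneously gives x1 = 25, x2 = 1.

x1 = 25, x2 = 1, minimum C = 891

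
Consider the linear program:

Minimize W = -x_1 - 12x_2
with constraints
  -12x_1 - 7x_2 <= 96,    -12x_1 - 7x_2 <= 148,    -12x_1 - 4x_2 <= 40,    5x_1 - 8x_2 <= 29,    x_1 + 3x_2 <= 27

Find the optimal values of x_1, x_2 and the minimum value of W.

x_1 = -57/8, x_2 = 91/8, minimum W = -1035/8

Vertices and W = -x_1 - 12x_2:
  (-51/29, -137/29) → W = 1695/29
  (-57/8, 91/8) → W = -1035/8
  (303/23, 106/23) → W = -1575/23

At the optimal vertex, -12x_1 - 4x_2 = 40 and x_1 + 3x_2 = 27.
Solving simultaneously gives x_1 = -57/8, x_2 = 91/8.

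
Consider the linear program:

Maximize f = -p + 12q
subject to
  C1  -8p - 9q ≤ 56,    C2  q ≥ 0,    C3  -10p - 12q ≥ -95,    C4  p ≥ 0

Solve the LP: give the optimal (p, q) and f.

p = 0, q = 95/12, maximum f = 95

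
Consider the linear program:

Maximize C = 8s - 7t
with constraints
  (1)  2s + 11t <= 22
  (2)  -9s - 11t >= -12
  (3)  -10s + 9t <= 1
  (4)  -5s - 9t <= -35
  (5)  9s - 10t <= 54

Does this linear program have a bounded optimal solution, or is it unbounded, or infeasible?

The boundaries 2s + 11t = 22 and -5s - 9t = -35 meet at (187/37, 40/37), but that point violates -9s - 11t ≥ -12. Every candidate vertex is excluded by some other constraint, so the feasible region is empty.

infeasible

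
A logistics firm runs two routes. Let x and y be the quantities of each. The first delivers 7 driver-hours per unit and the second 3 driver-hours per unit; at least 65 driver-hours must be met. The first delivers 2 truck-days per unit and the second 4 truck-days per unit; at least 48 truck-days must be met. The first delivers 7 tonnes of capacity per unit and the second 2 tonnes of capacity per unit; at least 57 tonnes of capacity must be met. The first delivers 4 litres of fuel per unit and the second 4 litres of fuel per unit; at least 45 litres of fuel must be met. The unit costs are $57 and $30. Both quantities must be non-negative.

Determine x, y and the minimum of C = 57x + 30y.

Corner points and C = 57x + 30y:
  (0, 57/2) → C = 855
  (24, 0) → C = 1368
  (11/2, 37/4) → C = 591
The feasible region is unbounded (it extends along (0, 1), (1, 0)), but C strictly increases along every unbounded feasible direction, so there is no improving ray and the minimum is attained at a vertex.

x = 11/2, y = 37/4, minimum C = 591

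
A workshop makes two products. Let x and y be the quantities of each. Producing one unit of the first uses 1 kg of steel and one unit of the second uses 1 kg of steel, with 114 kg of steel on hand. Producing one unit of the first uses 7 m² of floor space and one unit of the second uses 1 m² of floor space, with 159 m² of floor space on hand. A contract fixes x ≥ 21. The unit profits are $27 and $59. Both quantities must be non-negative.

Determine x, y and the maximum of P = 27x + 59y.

x = 21, y = 12, maximum P = 1275

Corner points and P = 27x + 59y:
  (159/7, 0) → P = 4293/7
  (21, 0) → P = 567
  (21, 12) → P = 1275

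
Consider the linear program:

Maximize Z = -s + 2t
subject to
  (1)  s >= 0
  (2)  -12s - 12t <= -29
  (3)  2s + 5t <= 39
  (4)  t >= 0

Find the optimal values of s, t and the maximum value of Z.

The optimum lies where s = 0 and 2s + 5t = 39.
Solving simultaneously gives s = 0, t = 39/5.

s = 0, t = 39/5, maximum Z = 78/5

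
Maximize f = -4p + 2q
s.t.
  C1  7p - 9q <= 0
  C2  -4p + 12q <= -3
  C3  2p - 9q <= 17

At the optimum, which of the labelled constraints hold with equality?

C2 and C3

Extreme points and f = -4p + 2q:
  (-9/16, -7/16) → f = 11/8
  (-17/5, -119/45) → f = 374/45
  (-59/4, -31/6) → f = 146/3

The maximum is at (-59/4, -31/6). Substituting into each constraint, equality holds for C2 and C3; the remaining constraints have slack.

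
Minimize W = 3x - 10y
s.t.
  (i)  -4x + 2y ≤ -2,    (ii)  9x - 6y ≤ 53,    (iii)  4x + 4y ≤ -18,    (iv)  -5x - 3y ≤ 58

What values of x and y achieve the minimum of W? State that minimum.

x = -7/6, y = -10/3, minimum W = 179/6

Vertices and W = 3x - 10y:
  (-7/6, -10/3) → W = 179/6
  (-5, -11) → W = 95
  (26/15, -187/30) → W = 1013/15
  (-63/19, -787/57) → W = 7303/57

The binding constraints are -4x + 2y = -2 and 4x + 4y = -18.
Solving simultaneously gives x = -7/6, y = -10/3.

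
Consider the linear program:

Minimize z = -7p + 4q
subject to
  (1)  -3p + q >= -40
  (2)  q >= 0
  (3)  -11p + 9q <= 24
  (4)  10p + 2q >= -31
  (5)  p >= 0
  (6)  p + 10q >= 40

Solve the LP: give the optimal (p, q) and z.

p = 440/31, q = 80/31, minimum z = -2760/31

Vertices and z = -7p + 4q:
  (24, 32) → z = -40
  (440/31, 80/31) → z = -2760/31
  (120/119, 464/119) → z = 1016/119

The optimum lies where -3p + q = -40 and p + 10q = 40.
Solving simultaneously gives p = 440/31, q = 80/31.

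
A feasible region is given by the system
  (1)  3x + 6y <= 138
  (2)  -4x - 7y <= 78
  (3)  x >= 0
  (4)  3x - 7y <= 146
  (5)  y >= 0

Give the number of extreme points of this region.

3

The feasible vertices (each the meet of two boundaries and inside every other half-plane) are:
  (0, 23)
  (46, 0)
  (0, 0)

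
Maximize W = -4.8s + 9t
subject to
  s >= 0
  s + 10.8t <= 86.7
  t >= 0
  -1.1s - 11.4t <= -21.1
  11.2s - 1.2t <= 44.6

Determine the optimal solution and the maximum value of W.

Corner points and W = -4.8s + 9t:
  (0, 289/36) → W = 289/4
  (0, 211/114) → W = 633/38
  (4881/1018, 23161/3054) → W = 230271/5090
  (4448/1075, 3121/2150) → W = -73059/10750

The binding constraints are s = 0 and s + 10.8t = 86.7.
Solving simultaneously gives s = 0, t = 289/36.

s = 0, t = 289/36, maximum W = 289/4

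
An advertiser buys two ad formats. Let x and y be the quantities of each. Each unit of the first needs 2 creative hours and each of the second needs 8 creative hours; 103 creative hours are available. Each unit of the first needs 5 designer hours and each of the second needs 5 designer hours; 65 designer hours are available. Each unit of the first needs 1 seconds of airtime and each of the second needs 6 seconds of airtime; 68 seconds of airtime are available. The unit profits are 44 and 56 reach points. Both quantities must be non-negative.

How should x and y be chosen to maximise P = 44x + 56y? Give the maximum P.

Vertices and P = 44x + 56y:
  (0, 0) → P = 0
  (0, 34/3) → P = 1904/3
  (13, 0) → P = 572
  (2, 11) → P = 704

The optimum lies where 5x + 5y = 65 and x + 6y = 68.
Solving simultaneously gives x = 2, y = 11.

x = 2, y = 11, maximum P = 704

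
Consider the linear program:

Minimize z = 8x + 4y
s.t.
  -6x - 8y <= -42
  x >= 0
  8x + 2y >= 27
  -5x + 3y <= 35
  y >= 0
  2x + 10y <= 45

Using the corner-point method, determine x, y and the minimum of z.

x = 33/13, y = 87/26, minimum z = 438/13

Feasible corners and z = 8x + 4y:
  (33/13, 87/26) → z = 438/13
  (7, 0) → z = 56
  (45/19, 153/38) → z = 666/19
  (45/2, 0) → z = 180

The binding constraints are -6x - 8y = -42 and 8x + 2y = 27.
Solving simultaneously gives x = 33/13, y = 87/26.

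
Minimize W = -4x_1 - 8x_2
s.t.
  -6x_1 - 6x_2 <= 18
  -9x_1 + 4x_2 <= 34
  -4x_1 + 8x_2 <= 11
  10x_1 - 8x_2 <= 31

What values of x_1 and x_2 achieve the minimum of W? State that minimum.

x_1 = 7, x_2 = 39/8, minimum W = -67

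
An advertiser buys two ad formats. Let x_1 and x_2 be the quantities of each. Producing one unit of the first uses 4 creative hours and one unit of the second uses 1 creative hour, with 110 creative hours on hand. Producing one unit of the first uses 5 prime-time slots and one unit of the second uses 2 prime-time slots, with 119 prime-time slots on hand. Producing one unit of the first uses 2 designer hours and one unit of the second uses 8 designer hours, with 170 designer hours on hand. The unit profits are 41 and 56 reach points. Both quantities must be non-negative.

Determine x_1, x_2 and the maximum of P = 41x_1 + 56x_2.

At the optimal vertex, 5x_1 + 2x_2 = 119 and 2x_1 + 8x_2 = 170.
Solving simultaneously gives x_1 = 17, x_2 = 17.

x_1 = 17, x_2 = 17, maximum P = 1649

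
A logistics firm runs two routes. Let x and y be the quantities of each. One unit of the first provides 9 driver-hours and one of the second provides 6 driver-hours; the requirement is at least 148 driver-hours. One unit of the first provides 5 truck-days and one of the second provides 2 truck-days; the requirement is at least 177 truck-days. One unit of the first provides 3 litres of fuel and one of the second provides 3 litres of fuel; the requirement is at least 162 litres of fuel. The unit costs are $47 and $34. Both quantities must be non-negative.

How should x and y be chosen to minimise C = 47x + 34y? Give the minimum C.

x = 23, y = 31, minimum C = 2135

Corner points and C = 47x + 34y:
  (0, 177/2) → C = 3009
  (54, 0) → C = 2538
  (23, 31) → C = 2135
The feasible region is unbounded (it extends along (0, 1), (1, 0)), but C strictly increases along every unbounded feasible direction, so there is no improving ray and the minimum is attained at a vertex.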